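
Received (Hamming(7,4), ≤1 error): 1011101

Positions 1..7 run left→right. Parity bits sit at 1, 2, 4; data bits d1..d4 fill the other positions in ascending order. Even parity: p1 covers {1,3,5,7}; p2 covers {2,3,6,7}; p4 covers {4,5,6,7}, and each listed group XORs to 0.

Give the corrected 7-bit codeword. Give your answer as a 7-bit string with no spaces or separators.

1010101

s1 (pos 1,3,5,7): 1⊕1⊕1⊕1 = 0
s2 (pos 2,3,6,7): 0⊕1⊕0⊕1 = 0
s4 (pos 4,5,6,7): 1⊕1⊕0⊕1 = 1
Syndrome s4…s1 = 100 → error at position 4.
Flip position 4: 1011101 → 1010101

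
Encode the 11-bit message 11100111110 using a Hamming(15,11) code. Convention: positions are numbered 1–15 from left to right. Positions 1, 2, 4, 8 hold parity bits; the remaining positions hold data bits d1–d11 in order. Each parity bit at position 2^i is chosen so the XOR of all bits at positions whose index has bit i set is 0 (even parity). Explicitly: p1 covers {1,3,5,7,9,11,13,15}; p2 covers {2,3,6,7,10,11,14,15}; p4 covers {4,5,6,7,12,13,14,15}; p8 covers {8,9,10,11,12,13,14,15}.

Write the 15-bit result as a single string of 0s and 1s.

011111010111110

Place data at non-parity positions: p1 p2 1 p4 1 1 0 p8 0 1 1 1 1 1 0
p1 (pos 1,3,5,7,9,11,13,15): XOR of data positions = 1⊕1⊕0⊕0⊕1⊕1⊕0 = 0
p2 (pos 2,3,6,7,10,11,14,15): XOR of data positions = 1⊕1⊕0⊕1⊕1⊕1⊕0 = 1
p4 (pos 4,5,6,7,12,13,14,15): XOR of data positions = 1⊕1⊕0⊕1⊕1⊕1⊕0 = 1
p8 (pos 8,9,10,11,12,13,14,15): XOR of data positions = 0⊕1⊕1⊕1⊕1⊕1⊕0 = 1
Codeword: 011111010111110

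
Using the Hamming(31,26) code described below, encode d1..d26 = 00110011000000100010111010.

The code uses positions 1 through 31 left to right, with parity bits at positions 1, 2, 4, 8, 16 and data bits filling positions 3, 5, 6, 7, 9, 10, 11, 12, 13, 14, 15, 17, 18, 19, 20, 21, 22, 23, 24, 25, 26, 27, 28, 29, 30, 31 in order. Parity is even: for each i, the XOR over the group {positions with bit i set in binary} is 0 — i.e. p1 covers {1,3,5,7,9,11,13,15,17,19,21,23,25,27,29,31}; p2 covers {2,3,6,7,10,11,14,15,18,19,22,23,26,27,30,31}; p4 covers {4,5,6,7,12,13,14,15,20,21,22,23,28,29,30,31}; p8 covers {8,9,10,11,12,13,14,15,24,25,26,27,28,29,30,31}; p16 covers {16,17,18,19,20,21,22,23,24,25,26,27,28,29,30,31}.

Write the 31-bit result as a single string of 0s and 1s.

Place data at non-parity positions: p1 p2 0 p4 0 1 1 p8 0 0 1 1 0 0 0 p16 0 0 0 1 0 0 0 1 0 1 1 1 0 1 0
p1 (pos 1,3,5,7,9,11,13,15,17,19,21,23,25,27,29,31): XOR of data positions = 0⊕0⊕1⊕0⊕1⊕0⊕0⊕0⊕0⊕0⊕0⊕0⊕1⊕0⊕0 = 1
p2 (pos 2,3,6,7,10,11,14,15,18,19,22,23,26,27,30,31): XOR of data positions = 0⊕1⊕1⊕0⊕1⊕0⊕0⊕0⊕0⊕0⊕0⊕1⊕1⊕1⊕0 = 0
p4 (pos 4,5,6,7,12,13,14,15,20,21,22,23,28,29,30,31): XOR of data positions = 0⊕1⊕1⊕1⊕0⊕0⊕0⊕1⊕0⊕0⊕0⊕1⊕0⊕1⊕0 = 0
p8 (pos 8,9,10,11,12,13,14,15,24,25,26,27,28,29,30,31): XOR of data positions = 0⊕0⊕1⊕1⊕0⊕0⊕0⊕1⊕0⊕1⊕1⊕1⊕0⊕1⊕0 = 1
p16 (pos 16,17,18,19,20,21,22,23,24,25,26,27,28,29,30,31): XOR of data positions = 0⊕0⊕0⊕1⊕0⊕0⊕0⊕1⊕0⊕1⊕1⊕1⊕0⊕1⊕0 = 0
Codeword: 1000011100110000000100010111010

1000011100110000000100010111010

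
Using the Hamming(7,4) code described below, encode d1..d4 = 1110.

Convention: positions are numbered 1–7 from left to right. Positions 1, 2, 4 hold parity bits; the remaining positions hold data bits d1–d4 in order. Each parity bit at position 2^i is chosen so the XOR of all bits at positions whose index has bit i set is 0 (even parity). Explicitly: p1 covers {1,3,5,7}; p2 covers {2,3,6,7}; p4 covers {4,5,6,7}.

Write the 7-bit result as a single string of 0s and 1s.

0010110

Place data at non-parity positions: p1 p2 1 p4 1 1 0
p1 (pos 1,3,5,7): XOR of data positions = 1⊕1⊕0 = 0
p2 (pos 2,3,6,7): XOR of data positions = 1⊕1⊕0 = 0
p4 (pos 4,5,6,7): XOR of data positions = 1⊕1⊕0 = 0
Codeword: 0010110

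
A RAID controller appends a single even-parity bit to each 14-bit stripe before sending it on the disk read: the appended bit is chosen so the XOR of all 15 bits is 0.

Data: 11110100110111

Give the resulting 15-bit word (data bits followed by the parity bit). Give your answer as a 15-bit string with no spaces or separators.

111101001101110

XOR of the 14 data bits: 1⊕1⊕1⊕1⊕0⊕1⊕0⊕0⊕1⊕1⊕0⊕1⊕1⊕1 = 0
Parity bit = 0 (so all 15 bits XOR to 0).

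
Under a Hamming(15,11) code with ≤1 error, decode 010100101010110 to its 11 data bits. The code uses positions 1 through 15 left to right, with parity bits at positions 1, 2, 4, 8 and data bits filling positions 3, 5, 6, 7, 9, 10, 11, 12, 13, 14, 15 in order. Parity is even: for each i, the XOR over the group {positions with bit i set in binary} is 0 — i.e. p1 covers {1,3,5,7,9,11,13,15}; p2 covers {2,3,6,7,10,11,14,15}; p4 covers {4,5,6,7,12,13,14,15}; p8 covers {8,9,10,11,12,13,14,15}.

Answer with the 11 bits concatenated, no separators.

00011010110

s1 (pos 1,3,5,7,9,11,13,15): 0⊕0⊕0⊕1⊕1⊕1⊕1⊕0 = 0
s2 (pos 2,3,6,7,10,11,14,15): 1⊕0⊕0⊕1⊕0⊕1⊕1⊕0 = 0
s4 (pos 4,5,6,7,12,13,14,15): 1⊕0⊕0⊕1⊕0⊕1⊕1⊕0 = 0
s8 (pos 8,9,10,11,12,13,14,15): 0⊕1⊕0⊕1⊕0⊕1⊕1⊕0 = 0
Syndrome s8…s1 = 0000 → no error.
Read data bits from positions 3,5,6,7,9,10,11,12,13,14,15: 00011010110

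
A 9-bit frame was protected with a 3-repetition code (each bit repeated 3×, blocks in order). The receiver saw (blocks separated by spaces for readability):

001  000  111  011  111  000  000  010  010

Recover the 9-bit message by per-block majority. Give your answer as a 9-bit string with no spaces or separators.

001110000

Block 1 (001): 1 one → 0
Block 2 (000): 0 ones → 0
Block 3 (111): 3 ones → 1
Block 4 (011): 2 ones → 1
Block 5 (111): 3 ones → 1
Block 6 (000): 0 ones → 0
Block 7 (000): 0 ones → 0
Block 8 (010): 1 one → 0
Block 9 (010): 1 one → 0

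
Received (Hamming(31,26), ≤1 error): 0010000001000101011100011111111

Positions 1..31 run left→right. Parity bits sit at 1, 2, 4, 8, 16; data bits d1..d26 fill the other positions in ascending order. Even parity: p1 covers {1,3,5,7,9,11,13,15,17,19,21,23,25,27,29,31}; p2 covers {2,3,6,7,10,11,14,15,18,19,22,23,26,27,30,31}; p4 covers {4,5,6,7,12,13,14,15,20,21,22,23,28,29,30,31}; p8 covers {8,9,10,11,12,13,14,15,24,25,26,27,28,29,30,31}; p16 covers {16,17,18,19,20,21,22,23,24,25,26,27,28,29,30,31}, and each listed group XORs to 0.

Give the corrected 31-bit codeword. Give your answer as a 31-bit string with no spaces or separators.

s1 (pos 1,3,5,7,9,11,13,15,17,19,21,23,25,27,29,31): 0⊕1⊕0⊕0⊕0⊕0⊕0⊕0⊕0⊕1⊕0⊕0⊕1⊕1⊕1⊕1 = 0
s2 (pos 2,3,6,7,10,11,14,15,18,19,22,23,26,27,30,31): 0⊕1⊕0⊕0⊕1⊕0⊕1⊕0⊕1⊕1⊕0⊕0⊕1⊕1⊕1⊕1 = 1
s4 (pos 4,5,6,7,12,13,14,15,20,21,22,23,28,29,30,31): 0⊕0⊕0⊕0⊕0⊕0⊕1⊕0⊕1⊕0⊕0⊕0⊕1⊕1⊕1⊕1 = 0
s8 (pos 8,9,10,11,12,13,14,15,24,25,26,27,28,29,30,31): 0⊕0⊕1⊕0⊕0⊕0⊕1⊕0⊕1⊕1⊕1⊕1⊕1⊕1⊕1⊕1 = 0
s16 (pos 16,17,18,19,20,21,22,23,24,25,26,27,28,29,30,31): 1⊕0⊕1⊕1⊕1⊕0⊕0⊕0⊕1⊕1⊕1⊕1⊕1⊕1⊕1⊕1 = 0
Syndrome s16…s1 = 00010 → error at position 2.
Flip position 2: 0010000001000101011100011111111 → 0110000001000101011100011111111

0110000001000101011100011111111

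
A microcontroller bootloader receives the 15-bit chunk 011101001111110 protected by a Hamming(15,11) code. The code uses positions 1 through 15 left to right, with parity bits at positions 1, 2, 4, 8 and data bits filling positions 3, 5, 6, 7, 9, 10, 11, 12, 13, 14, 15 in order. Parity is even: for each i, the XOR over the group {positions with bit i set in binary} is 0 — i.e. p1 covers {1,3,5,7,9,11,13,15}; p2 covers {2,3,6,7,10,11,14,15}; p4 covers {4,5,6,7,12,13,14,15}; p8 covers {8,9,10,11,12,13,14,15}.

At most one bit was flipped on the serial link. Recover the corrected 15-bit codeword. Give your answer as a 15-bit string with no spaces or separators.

s1 (pos 1,3,5,7,9,11,13,15): 0⊕1⊕0⊕0⊕1⊕1⊕1⊕0 = 0
s2 (pos 2,3,6,7,10,11,14,15): 1⊕1⊕1⊕0⊕1⊕1⊕1⊕0 = 0
s4 (pos 4,5,6,7,12,13,14,15): 1⊕0⊕1⊕0⊕1⊕1⊕1⊕0 = 1
s8 (pos 8,9,10,11,12,13,14,15): 0⊕1⊕1⊕1⊕1⊕1⊕1⊕0 = 0
Syndrome s8…s1 = 0100 → error at position 4.
Flip position 4: 011101001111110 → 011001001111110

011001001111110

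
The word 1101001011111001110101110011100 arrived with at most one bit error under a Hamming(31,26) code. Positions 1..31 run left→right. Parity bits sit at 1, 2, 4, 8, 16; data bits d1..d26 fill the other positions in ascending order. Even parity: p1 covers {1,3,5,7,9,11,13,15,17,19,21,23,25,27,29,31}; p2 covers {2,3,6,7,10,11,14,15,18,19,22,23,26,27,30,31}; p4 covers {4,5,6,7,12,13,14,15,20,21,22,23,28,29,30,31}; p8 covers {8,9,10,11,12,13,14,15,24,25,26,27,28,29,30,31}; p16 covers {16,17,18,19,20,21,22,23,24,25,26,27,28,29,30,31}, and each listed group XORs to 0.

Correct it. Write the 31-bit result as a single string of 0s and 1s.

s1 (pos 1,3,5,7,9,11,13,15,17,19,21,23,25,27,29,31): 1⊕0⊕0⊕1⊕1⊕1⊕1⊕0⊕1⊕0⊕0⊕1⊕0⊕1⊕1⊕0 = 1
s2 (pos 2,3,6,7,10,11,14,15,18,19,22,23,26,27,30,31): 1⊕0⊕0⊕1⊕1⊕1⊕0⊕0⊕1⊕0⊕1⊕1⊕0⊕1⊕0⊕0 = 0
s4 (pos 4,5,6,7,12,13,14,15,20,21,22,23,28,29,30,31): 1⊕0⊕0⊕1⊕1⊕1⊕0⊕0⊕1⊕0⊕1⊕1⊕1⊕1⊕0⊕0 = 1
s8 (pos 8,9,10,11,12,13,14,15,24,25,26,27,28,29,30,31): 0⊕1⊕1⊕1⊕1⊕1⊕0⊕0⊕1⊕0⊕0⊕1⊕1⊕1⊕0⊕0 = 1
s16 (pos 16,17,18,19,20,21,22,23,24,25,26,27,28,29,30,31): 1⊕1⊕1⊕0⊕1⊕0⊕1⊕1⊕1⊕0⊕0⊕1⊕1⊕1⊕0⊕0 = 0
Syndrome s16…s1 = 01101 → error at position 13.
Flip position 13: 1101001011111001110101110011100 → 1101001011110001110101110011100

1101001011110001110101110011100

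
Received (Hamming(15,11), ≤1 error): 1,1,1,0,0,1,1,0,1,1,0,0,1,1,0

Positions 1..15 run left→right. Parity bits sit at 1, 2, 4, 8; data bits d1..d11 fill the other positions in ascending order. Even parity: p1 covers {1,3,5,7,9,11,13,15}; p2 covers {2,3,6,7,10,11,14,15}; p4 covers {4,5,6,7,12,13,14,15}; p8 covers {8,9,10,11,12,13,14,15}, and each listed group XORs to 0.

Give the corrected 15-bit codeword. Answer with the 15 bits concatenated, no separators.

s1 (pos 1,3,5,7,9,11,13,15): 1⊕1⊕0⊕1⊕1⊕0⊕1⊕0 = 1
s2 (pos 2,3,6,7,10,11,14,15): 1⊕1⊕1⊕1⊕1⊕0⊕1⊕0 = 0
s4 (pos 4,5,6,7,12,13,14,15): 0⊕0⊕1⊕1⊕0⊕1⊕1⊕0 = 0
s8 (pos 8,9,10,11,12,13,14,15): 0⊕1⊕1⊕0⊕0⊕1⊕1⊕0 = 0
Syndrome s8…s1 = 0001 → error at position 1.
Flip position 1: 111001101100110 → 011001101100110

011001101100110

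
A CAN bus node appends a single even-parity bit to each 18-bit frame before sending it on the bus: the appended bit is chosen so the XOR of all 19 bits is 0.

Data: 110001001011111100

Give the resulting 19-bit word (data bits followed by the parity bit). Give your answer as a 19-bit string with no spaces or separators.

XOR of the 18 data bits: 1⊕1⊕0⊕0⊕0⊕1⊕0⊕0⊕1⊕0⊕1⊕1⊕1⊕1⊕1⊕1⊕0⊕0 = 0
Parity bit = 0 (so all 19 bits XOR to 0).

1100010010111111000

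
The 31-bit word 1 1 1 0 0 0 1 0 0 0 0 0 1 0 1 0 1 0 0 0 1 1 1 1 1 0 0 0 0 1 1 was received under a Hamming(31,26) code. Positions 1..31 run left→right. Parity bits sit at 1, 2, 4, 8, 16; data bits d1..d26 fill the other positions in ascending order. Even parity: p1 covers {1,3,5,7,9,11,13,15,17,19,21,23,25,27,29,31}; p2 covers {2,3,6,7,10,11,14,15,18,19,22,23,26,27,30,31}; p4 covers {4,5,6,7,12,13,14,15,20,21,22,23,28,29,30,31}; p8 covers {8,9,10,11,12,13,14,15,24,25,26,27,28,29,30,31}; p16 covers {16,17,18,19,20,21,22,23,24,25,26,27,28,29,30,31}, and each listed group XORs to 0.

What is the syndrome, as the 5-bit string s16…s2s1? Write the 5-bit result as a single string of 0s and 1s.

00000

s1 (pos 1,3,5,7,9,11,13,15,17,19,21,23,25,27,29,31): 1⊕1⊕0⊕1⊕0⊕0⊕1⊕1⊕1⊕0⊕1⊕1⊕1⊕0⊕0⊕1 = 0
s2 (pos 2,3,6,7,10,11,14,15,18,19,22,23,26,27,30,31): 1⊕1⊕0⊕1⊕0⊕0⊕0⊕1⊕0⊕0⊕1⊕1⊕0⊕0⊕1⊕1 = 0
s4 (pos 4,5,6,7,12,13,14,15,20,21,22,23,28,29,30,31): 0⊕0⊕0⊕1⊕0⊕1⊕0⊕1⊕0⊕1⊕1⊕1⊕0⊕0⊕1⊕1 = 0
s8 (pos 8,9,10,11,12,13,14,15,24,25,26,27,28,29,30,31): 0⊕0⊕0⊕0⊕0⊕1⊕0⊕1⊕1⊕1⊕0⊕0⊕0⊕0⊕1⊕1 = 0
s16 (pos 16,17,18,19,20,21,22,23,24,25,26,27,28,29,30,31): 0⊕1⊕0⊕0⊕0⊕1⊕1⊕1⊕1⊕1⊕0⊕0⊕0⊕0⊕1⊕1 = 0
Syndrome s16…s1 = 00000 → no error.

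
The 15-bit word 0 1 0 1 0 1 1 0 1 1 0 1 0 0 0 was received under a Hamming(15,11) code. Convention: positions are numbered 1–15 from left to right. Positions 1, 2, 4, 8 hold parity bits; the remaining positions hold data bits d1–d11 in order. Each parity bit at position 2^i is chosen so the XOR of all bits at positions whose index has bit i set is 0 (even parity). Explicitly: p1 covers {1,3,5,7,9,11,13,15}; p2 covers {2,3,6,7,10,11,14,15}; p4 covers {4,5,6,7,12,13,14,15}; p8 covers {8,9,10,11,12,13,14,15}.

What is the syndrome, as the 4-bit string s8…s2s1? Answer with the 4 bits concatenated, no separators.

s1 (pos 1,3,5,7,9,11,13,15): 0⊕0⊕0⊕1⊕1⊕0⊕0⊕0 = 0
s2 (pos 2,3,6,7,10,11,14,15): 1⊕0⊕1⊕1⊕1⊕0⊕0⊕0 = 0
s4 (pos 4,5,6,7,12,13,14,15): 1⊕0⊕1⊕1⊕1⊕0⊕0⊕0 = 0
s8 (pos 8,9,10,11,12,13,14,15): 0⊕1⊕1⊕0⊕1⊕0⊕0⊕0 = 1
Syndrome s8…s1 = 1000 → error at position 8.

1000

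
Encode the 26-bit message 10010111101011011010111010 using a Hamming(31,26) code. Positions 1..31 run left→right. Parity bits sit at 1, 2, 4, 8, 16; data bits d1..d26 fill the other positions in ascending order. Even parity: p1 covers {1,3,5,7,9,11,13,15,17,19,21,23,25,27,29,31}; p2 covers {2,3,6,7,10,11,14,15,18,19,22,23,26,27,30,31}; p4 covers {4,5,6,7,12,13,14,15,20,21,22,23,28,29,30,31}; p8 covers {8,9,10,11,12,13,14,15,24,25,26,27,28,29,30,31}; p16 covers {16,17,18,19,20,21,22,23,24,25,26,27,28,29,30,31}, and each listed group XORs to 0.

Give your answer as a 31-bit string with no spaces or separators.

Place data at non-parity positions: p1 p2 1 p4 0 0 1 p8 0 1 1 1 1 0 1 p16 0 1 1 0 1 1 0 1 0 1 1 1 0 1 0
p1 (pos 1,3,5,7,9,11,13,15,17,19,21,23,25,27,29,31): XOR of data positions = 1⊕0⊕1⊕0⊕1⊕1⊕1⊕0⊕1⊕1⊕0⊕0⊕1⊕0⊕0 = 0
p2 (pos 2,3,6,7,10,11,14,15,18,19,22,23,26,27,30,31): XOR of data positions = 1⊕0⊕1⊕1⊕1⊕0⊕1⊕1⊕1⊕1⊕0⊕1⊕1⊕1⊕0 = 1
p4 (pos 4,5,6,7,12,13,14,15,20,21,22,23,28,29,30,31): XOR of data positions = 0⊕0⊕1⊕1⊕1⊕0⊕1⊕0⊕1⊕1⊕0⊕1⊕0⊕1⊕0 = 0
p8 (pos 8,9,10,11,12,13,14,15,24,25,26,27,28,29,30,31): XOR of data positions = 0⊕1⊕1⊕1⊕1⊕0⊕1⊕1⊕0⊕1⊕1⊕1⊕0⊕1⊕0 = 0
p16 (pos 16,17,18,19,20,21,22,23,24,25,26,27,28,29,30,31): XOR of data positions = 0⊕1⊕1⊕0⊕1⊕1⊕0⊕1⊕0⊕1⊕1⊕1⊕0⊕1⊕0 = 1
Codeword: 0110001001111011011011010111010

0110001001111011011011010111010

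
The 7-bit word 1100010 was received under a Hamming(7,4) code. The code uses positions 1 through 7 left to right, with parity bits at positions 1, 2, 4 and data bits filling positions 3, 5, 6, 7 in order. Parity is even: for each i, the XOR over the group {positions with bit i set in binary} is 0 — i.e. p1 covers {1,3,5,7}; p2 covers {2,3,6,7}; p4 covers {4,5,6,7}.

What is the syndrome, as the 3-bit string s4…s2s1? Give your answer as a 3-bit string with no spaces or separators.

s1 (pos 1,3,5,7): 1⊕0⊕0⊕0 = 1
s2 (pos 2,3,6,7): 1⊕0⊕1⊕0 = 0
s4 (pos 4,5,6,7): 0⊕0⊕1⊕0 = 1
Syndrome s4…s1 = 101 → error at position 5.

101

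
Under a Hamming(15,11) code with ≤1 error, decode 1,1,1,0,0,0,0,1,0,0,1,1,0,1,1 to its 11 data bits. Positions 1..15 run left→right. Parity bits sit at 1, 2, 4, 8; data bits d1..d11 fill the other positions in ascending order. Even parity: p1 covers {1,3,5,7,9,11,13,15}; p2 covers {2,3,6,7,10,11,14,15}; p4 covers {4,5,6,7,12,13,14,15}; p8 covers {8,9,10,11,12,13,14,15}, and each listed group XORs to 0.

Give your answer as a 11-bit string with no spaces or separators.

s1 (pos 1,3,5,7,9,11,13,15): 1⊕1⊕0⊕0⊕0⊕1⊕0⊕1 = 0
s2 (pos 2,3,6,7,10,11,14,15): 1⊕1⊕0⊕0⊕0⊕1⊕1⊕1 = 1
s4 (pos 4,5,6,7,12,13,14,15): 0⊕0⊕0⊕0⊕1⊕0⊕1⊕1 = 1
s8 (pos 8,9,10,11,12,13,14,15): 1⊕0⊕0⊕1⊕1⊕0⊕1⊕1 = 1
Syndrome s8…s1 = 1110 → error at position 14.
Flip position 14: 111000010011011 → 111000010011001
Read data bits from positions 3,5,6,7,9,10,11,12,13,14,15: 10000011001

10000011001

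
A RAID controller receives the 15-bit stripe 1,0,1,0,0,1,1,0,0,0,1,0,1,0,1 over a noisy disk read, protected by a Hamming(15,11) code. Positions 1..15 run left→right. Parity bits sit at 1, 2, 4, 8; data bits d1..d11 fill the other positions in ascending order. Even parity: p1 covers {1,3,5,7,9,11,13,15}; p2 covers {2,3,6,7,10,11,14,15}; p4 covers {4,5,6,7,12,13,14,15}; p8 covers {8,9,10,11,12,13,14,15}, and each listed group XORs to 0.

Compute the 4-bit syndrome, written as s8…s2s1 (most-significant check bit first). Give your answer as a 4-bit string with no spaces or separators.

s1 (pos 1,3,5,7,9,11,13,15): 1⊕1⊕0⊕1⊕0⊕1⊕1⊕1 = 0
s2 (pos 2,3,6,7,10,11,14,15): 0⊕1⊕1⊕1⊕0⊕1⊕0⊕1 = 1
s4 (pos 4,5,6,7,12,13,14,15): 0⊕0⊕1⊕1⊕0⊕1⊕0⊕1 = 0
s8 (pos 8,9,10,11,12,13,14,15): 0⊕0⊕0⊕1⊕0⊕1⊕0⊕1 = 1
Syndrome s8…s1 = 1010 → error at position 10.

1010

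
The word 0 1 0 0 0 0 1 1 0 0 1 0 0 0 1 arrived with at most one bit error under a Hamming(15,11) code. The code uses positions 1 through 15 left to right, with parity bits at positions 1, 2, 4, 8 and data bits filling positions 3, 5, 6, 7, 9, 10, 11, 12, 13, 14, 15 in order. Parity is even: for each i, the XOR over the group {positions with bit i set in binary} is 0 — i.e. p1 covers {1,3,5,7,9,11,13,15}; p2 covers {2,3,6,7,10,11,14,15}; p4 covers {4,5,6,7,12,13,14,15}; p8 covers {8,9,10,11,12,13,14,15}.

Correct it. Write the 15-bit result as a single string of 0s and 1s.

010000111010001

s1 (pos 1,3,5,7,9,11,13,15): 0⊕0⊕0⊕1⊕0⊕1⊕0⊕1 = 1
s2 (pos 2,3,6,7,10,11,14,15): 1⊕0⊕0⊕1⊕0⊕1⊕0⊕1 = 0
s4 (pos 4,5,6,7,12,13,14,15): 0⊕0⊕0⊕1⊕0⊕0⊕0⊕1 = 0
s8 (pos 8,9,10,11,12,13,14,15): 1⊕0⊕0⊕1⊕0⊕0⊕0⊕1 = 1
Syndrome s8…s1 = 1001 → error at position 9.
Flip position 9: 010000110010001 → 010000111010001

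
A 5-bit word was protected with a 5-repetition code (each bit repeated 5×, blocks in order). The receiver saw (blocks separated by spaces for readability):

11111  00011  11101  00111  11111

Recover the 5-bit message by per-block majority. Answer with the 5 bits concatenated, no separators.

10111

Block 1 (11111): 5 ones → 1
Block 2 (00011): 2 ones → 0
Block 3 (11101): 4 ones → 1
Block 4 (00111): 3 ones → 1
Block 5 (11111): 5 ones → 1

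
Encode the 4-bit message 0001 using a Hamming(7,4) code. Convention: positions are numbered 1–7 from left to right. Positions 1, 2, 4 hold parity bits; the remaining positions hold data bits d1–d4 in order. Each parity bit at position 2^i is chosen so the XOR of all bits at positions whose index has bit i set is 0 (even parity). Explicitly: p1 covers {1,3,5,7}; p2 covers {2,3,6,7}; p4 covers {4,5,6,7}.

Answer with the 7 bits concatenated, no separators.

1101001

Place data at non-parity positions: p1 p2 0 p4 0 0 1
p1 (pos 1,3,5,7): XOR of data positions = 0⊕0⊕1 = 1
p2 (pos 2,3,6,7): XOR of data positions = 0⊕0⊕1 = 1
p4 (pos 4,5,6,7): XOR of data positions = 0⊕0⊕1 = 1
Codeword: 1101001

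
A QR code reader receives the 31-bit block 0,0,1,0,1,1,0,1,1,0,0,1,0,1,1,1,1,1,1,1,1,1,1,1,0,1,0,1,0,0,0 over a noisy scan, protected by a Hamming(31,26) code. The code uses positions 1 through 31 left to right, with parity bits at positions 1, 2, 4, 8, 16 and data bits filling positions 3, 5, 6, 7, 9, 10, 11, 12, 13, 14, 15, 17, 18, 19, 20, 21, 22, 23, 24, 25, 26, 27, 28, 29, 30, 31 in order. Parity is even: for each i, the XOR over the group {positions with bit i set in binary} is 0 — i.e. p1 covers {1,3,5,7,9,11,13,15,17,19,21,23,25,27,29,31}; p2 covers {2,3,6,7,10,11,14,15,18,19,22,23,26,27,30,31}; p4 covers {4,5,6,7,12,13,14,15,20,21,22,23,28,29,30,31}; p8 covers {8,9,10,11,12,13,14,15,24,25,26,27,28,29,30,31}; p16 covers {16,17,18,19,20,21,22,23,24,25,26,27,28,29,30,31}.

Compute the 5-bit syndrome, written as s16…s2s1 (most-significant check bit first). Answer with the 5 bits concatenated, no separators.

10010

s1 (pos 1,3,5,7,9,11,13,15,17,19,21,23,25,27,29,31): 0⊕1⊕1⊕0⊕1⊕0⊕0⊕1⊕1⊕1⊕1⊕1⊕0⊕0⊕0⊕0 = 0
s2 (pos 2,3,6,7,10,11,14,15,18,19,22,23,26,27,30,31): 0⊕1⊕1⊕0⊕0⊕0⊕1⊕1⊕1⊕1⊕1⊕1⊕1⊕0⊕0⊕0 = 1
s4 (pos 4,5,6,7,12,13,14,15,20,21,22,23,28,29,30,31): 0⊕1⊕1⊕0⊕1⊕0⊕1⊕1⊕1⊕1⊕1⊕1⊕1⊕0⊕0⊕0 = 0
s8 (pos 8,9,10,11,12,13,14,15,24,25,26,27,28,29,30,31): 1⊕1⊕0⊕0⊕1⊕0⊕1⊕1⊕1⊕0⊕1⊕0⊕1⊕0⊕0⊕0 = 0
s16 (pos 16,17,18,19,20,21,22,23,24,25,26,27,28,29,30,31): 1⊕1⊕1⊕1⊕1⊕1⊕1⊕1⊕1⊕0⊕1⊕0⊕1⊕0⊕0⊕0 = 1
Syndrome s16…s1 = 10010 → error at position 18.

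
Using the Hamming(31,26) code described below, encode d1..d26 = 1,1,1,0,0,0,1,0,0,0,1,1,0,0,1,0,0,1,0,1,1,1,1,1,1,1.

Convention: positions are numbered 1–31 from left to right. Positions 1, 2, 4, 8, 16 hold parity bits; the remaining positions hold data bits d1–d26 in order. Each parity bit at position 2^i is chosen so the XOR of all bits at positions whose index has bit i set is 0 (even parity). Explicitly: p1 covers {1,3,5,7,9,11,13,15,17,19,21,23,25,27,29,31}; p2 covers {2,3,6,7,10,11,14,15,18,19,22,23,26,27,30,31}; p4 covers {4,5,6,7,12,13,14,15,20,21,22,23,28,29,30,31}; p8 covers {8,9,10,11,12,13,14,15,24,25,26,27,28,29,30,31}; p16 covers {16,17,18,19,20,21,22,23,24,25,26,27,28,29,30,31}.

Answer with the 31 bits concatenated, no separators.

Place data at non-parity positions: p1 p2 1 p4 1 1 0 p8 0 0 1 0 0 0 1 p16 1 0 0 1 0 0 1 0 1 1 1 1 1 1 1
p1 (pos 1,3,5,7,9,11,13,15,17,19,21,23,25,27,29,31): XOR of data positions = 1⊕1⊕0⊕0⊕1⊕0⊕1⊕1⊕0⊕0⊕1⊕1⊕1⊕1⊕1 = 0
p2 (pos 2,3,6,7,10,11,14,15,18,19,22,23,26,27,30,31): XOR of data positions = 1⊕1⊕0⊕0⊕1⊕0⊕1⊕0⊕0⊕0⊕1⊕1⊕1⊕1⊕1 = 1
p4 (pos 4,5,6,7,12,13,14,15,20,21,22,23,28,29,30,31): XOR of data positions = 1⊕1⊕0⊕0⊕0⊕0⊕1⊕1⊕0⊕0⊕1⊕1⊕1⊕1⊕1 = 1
p8 (pos 8,9,10,11,12,13,14,15,24,25,26,27,28,29,30,31): XOR of data positions = 0⊕0⊕1⊕0⊕0⊕0⊕1⊕0⊕1⊕1⊕1⊕1⊕1⊕1⊕1 = 1
p16 (pos 16,17,18,19,20,21,22,23,24,25,26,27,28,29,30,31): XOR of data positions = 1⊕0⊕0⊕1⊕0⊕0⊕1⊕0⊕1⊕1⊕1⊕1⊕1⊕1⊕1 = 0
Codeword: 0111110100100010100100101111111

0111110100100010100100101111111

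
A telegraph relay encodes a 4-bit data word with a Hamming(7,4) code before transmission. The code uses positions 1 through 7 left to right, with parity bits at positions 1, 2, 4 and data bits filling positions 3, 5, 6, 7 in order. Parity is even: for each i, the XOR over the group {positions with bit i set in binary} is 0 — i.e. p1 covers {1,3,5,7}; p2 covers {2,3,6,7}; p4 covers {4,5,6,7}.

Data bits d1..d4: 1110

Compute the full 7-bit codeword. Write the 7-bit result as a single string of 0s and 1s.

0010110

Place data at non-parity positions: p1 p2 1 p4 1 1 0
p1 (pos 1,3,5,7): XOR of data positions = 1⊕1⊕0 = 0
p2 (pos 2,3,6,7): XOR of data positions = 1⊕1⊕0 = 0
p4 (pos 4,5,6,7): XOR of data positions = 1⊕1⊕0 = 0
Codeword: 0010110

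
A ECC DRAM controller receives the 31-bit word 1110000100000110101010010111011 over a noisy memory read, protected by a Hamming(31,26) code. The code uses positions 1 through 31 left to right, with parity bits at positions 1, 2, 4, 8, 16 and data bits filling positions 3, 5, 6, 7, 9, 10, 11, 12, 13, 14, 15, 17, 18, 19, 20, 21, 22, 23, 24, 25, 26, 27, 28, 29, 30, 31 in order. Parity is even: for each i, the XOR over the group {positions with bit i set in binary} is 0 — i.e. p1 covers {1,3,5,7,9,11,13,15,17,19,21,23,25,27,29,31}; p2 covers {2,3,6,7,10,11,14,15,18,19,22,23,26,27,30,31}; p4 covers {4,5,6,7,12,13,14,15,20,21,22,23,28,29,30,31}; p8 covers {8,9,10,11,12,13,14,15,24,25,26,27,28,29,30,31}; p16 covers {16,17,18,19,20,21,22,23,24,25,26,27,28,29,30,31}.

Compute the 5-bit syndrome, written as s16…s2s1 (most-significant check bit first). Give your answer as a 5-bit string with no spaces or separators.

s1 (pos 1,3,5,7,9,11,13,15,17,19,21,23,25,27,29,31): 1⊕1⊕0⊕0⊕0⊕0⊕0⊕1⊕1⊕1⊕1⊕0⊕0⊕1⊕0⊕1 = 0
s2 (pos 2,3,6,7,10,11,14,15,18,19,22,23,26,27,30,31): 1⊕1⊕0⊕0⊕0⊕0⊕1⊕1⊕0⊕1⊕0⊕0⊕1⊕1⊕1⊕1 = 1
s4 (pos 4,5,6,7,12,13,14,15,20,21,22,23,28,29,30,31): 0⊕0⊕0⊕0⊕0⊕0⊕1⊕1⊕0⊕1⊕0⊕0⊕1⊕0⊕1⊕1 = 0
s8 (pos 8,9,10,11,12,13,14,15,24,25,26,27,28,29,30,31): 1⊕0⊕0⊕0⊕0⊕0⊕1⊕1⊕1⊕0⊕1⊕1⊕1⊕0⊕1⊕1 = 1
s16 (pos 16,17,18,19,20,21,22,23,24,25,26,27,28,29,30,31): 0⊕1⊕0⊕1⊕0⊕1⊕0⊕0⊕1⊕0⊕1⊕1⊕1⊕0⊕1⊕1 = 1
Syndrome s16…s1 = 11010 → error at position 26.

11010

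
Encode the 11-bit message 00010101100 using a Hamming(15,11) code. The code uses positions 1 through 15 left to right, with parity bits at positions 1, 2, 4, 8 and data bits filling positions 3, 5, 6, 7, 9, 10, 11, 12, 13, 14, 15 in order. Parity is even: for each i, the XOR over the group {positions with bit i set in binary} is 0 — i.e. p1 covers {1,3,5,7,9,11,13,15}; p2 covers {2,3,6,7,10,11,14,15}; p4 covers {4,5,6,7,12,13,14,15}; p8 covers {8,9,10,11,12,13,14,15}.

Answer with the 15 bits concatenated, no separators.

Place data at non-parity positions: p1 p2 0 p4 0 0 1 p8 0 1 0 1 1 0 0
p1 (pos 1,3,5,7,9,11,13,15): XOR of data positions = 0⊕0⊕1⊕0⊕0⊕1⊕0 = 0
p2 (pos 2,3,6,7,10,11,14,15): XOR of data positions = 0⊕0⊕1⊕1⊕0⊕0⊕0 = 0
p4 (pos 4,5,6,7,12,13,14,15): XOR of data positions = 0⊕0⊕1⊕1⊕1⊕0⊕0 = 1
p8 (pos 8,9,10,11,12,13,14,15): XOR of data positions = 0⊕1⊕0⊕1⊕1⊕0⊕0 = 1
Codeword: 000100110101100

000100110101100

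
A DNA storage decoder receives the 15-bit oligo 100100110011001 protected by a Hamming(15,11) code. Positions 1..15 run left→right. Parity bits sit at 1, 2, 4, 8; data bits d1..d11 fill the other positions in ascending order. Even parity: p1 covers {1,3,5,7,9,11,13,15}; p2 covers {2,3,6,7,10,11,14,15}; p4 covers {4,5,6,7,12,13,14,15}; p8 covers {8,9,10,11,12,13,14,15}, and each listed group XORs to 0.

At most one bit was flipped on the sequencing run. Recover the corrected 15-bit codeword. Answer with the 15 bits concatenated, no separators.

s1 (pos 1,3,5,7,9,11,13,15): 1⊕0⊕0⊕1⊕0⊕1⊕0⊕1 = 0
s2 (pos 2,3,6,7,10,11,14,15): 0⊕0⊕0⊕1⊕0⊕1⊕0⊕1 = 1
s4 (pos 4,5,6,7,12,13,14,15): 1⊕0⊕0⊕1⊕1⊕0⊕0⊕1 = 0
s8 (pos 8,9,10,11,12,13,14,15): 1⊕0⊕0⊕1⊕1⊕0⊕0⊕1 = 0
Syndrome s8…s1 = 0010 → error at position 2.
Flip position 2: 100100110011001 → 110100110011001

110100110011001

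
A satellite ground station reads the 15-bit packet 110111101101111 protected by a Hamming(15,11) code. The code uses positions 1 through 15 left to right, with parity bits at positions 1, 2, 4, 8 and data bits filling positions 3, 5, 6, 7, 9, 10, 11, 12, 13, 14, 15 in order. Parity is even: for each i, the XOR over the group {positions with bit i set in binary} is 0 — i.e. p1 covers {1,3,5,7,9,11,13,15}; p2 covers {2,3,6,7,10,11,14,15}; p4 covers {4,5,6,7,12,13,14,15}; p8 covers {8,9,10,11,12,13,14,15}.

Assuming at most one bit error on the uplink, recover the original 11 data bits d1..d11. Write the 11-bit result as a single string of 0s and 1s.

01111101111

s1 (pos 1,3,5,7,9,11,13,15): 1⊕0⊕1⊕1⊕1⊕0⊕1⊕1 = 0
s2 (pos 2,3,6,7,10,11,14,15): 1⊕0⊕1⊕1⊕1⊕0⊕1⊕1 = 0
s4 (pos 4,5,6,7,12,13,14,15): 1⊕1⊕1⊕1⊕1⊕1⊕1⊕1 = 0
s8 (pos 8,9,10,11,12,13,14,15): 0⊕1⊕1⊕0⊕1⊕1⊕1⊕1 = 0
Syndrome s8…s1 = 0000 → no error.
Read data bits from positions 3,5,6,7,9,10,11,12,13,14,15: 01111101111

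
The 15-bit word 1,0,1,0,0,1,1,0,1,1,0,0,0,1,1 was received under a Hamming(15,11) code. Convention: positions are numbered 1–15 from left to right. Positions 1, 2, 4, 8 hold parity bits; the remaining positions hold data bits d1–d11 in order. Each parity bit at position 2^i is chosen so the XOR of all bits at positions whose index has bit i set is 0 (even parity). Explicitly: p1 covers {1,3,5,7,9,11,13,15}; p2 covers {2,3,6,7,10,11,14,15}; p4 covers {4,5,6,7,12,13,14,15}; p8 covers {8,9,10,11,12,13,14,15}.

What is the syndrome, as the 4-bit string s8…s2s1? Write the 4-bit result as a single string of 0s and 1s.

s1 (pos 1,3,5,7,9,11,13,15): 1⊕1⊕0⊕1⊕1⊕0⊕0⊕1 = 1
s2 (pos 2,3,6,7,10,11,14,15): 0⊕1⊕1⊕1⊕1⊕0⊕1⊕1 = 0
s4 (pos 4,5,6,7,12,13,14,15): 0⊕0⊕1⊕1⊕0⊕0⊕1⊕1 = 0
s8 (pos 8,9,10,11,12,13,14,15): 0⊕1⊕1⊕0⊕0⊕0⊕1⊕1 = 0
Syndrome s8…s1 = 0001 → error at position 1.

0001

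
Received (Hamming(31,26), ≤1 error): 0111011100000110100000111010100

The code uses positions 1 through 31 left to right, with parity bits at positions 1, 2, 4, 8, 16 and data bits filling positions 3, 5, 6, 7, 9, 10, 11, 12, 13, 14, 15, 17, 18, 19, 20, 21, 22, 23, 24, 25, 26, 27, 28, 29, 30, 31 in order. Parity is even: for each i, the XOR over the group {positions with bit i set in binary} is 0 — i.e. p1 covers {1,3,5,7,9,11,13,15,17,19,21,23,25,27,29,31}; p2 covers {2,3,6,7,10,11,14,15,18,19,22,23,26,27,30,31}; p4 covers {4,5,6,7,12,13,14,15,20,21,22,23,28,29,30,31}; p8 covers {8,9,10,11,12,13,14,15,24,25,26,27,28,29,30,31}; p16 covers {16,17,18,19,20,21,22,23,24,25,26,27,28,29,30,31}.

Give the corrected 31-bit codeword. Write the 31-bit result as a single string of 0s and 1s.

0111011100010110100000111010100

s1 (pos 1,3,5,7,9,11,13,15,17,19,21,23,25,27,29,31): 0⊕1⊕0⊕1⊕0⊕0⊕0⊕1⊕1⊕0⊕0⊕1⊕1⊕1⊕1⊕0 = 0
s2 (pos 2,3,6,7,10,11,14,15,18,19,22,23,26,27,30,31): 1⊕1⊕1⊕1⊕0⊕0⊕1⊕1⊕0⊕0⊕0⊕1⊕0⊕1⊕0⊕0 = 0
s4 (pos 4,5,6,7,12,13,14,15,20,21,22,23,28,29,30,31): 1⊕0⊕1⊕1⊕0⊕0⊕1⊕1⊕0⊕0⊕0⊕1⊕0⊕1⊕0⊕0 = 1
s8 (pos 8,9,10,11,12,13,14,15,24,25,26,27,28,29,30,31): 1⊕0⊕0⊕0⊕0⊕0⊕1⊕1⊕1⊕1⊕0⊕1⊕0⊕1⊕0⊕0 = 1
s16 (pos 16,17,18,19,20,21,22,23,24,25,26,27,28,29,30,31): 0⊕1⊕0⊕0⊕0⊕0⊕0⊕1⊕1⊕1⊕0⊕1⊕0⊕1⊕0⊕0 = 0
Syndrome s16…s1 = 01100 → error at position 12.
Flip position 12: 0111011100000110100000111010100 → 0111011100010110100000111010100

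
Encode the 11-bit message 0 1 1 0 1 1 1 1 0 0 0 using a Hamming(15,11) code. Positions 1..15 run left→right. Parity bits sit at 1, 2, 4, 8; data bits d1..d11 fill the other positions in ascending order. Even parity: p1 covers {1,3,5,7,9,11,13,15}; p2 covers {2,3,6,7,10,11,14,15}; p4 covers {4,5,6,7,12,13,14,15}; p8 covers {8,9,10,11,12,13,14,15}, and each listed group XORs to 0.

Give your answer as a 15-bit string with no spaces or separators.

110111001111000

Place data at non-parity positions: p1 p2 0 p4 1 1 0 p8 1 1 1 1 0 0 0
p1 (pos 1,3,5,7,9,11,13,15): XOR of data positions = 0⊕1⊕0⊕1⊕1⊕0⊕0 = 1
p2 (pos 2,3,6,7,10,11,14,15): XOR of data positions = 0⊕1⊕0⊕1⊕1⊕0⊕0 = 1
p4 (pos 4,5,6,7,12,13,14,15): XOR of data positions = 1⊕1⊕0⊕1⊕0⊕0⊕0 = 1
p8 (pos 8,9,10,11,12,13,14,15): XOR of data positions = 1⊕1⊕1⊕1⊕0⊕0⊕0 = 0
Codeword: 110111001111000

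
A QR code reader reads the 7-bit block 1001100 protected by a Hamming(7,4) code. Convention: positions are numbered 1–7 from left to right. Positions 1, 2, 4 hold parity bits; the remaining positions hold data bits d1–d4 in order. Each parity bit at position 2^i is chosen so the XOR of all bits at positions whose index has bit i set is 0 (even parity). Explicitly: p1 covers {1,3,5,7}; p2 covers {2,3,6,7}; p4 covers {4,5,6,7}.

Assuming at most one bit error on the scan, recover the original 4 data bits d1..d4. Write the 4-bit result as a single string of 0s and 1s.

s1 (pos 1,3,5,7): 1⊕0⊕1⊕0 = 0
s2 (pos 2,3,6,7): 0⊕0⊕0⊕0 = 0
s4 (pos 4,5,6,7): 1⊕1⊕0⊕0 = 0
Syndrome s4…s1 = 000 → no error.
Read data bits from positions 3,5,6,7: 0100

0100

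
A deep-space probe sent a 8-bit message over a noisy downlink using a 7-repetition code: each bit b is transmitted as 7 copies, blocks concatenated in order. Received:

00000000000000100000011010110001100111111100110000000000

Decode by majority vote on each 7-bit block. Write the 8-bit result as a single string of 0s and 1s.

00010100

Block 1 (0000000): 0 ones → 0
Block 2 (0000000): 0 ones → 0
Block 3 (1000000): 1 one → 0
Block 4 (1101011): 5 ones → 1
Block 5 (0001100): 2 ones → 0
Block 6 (1111111): 7 ones → 1
Block 7 (0011000): 2 ones → 0
Block 8 (0000000): 0 ones → 0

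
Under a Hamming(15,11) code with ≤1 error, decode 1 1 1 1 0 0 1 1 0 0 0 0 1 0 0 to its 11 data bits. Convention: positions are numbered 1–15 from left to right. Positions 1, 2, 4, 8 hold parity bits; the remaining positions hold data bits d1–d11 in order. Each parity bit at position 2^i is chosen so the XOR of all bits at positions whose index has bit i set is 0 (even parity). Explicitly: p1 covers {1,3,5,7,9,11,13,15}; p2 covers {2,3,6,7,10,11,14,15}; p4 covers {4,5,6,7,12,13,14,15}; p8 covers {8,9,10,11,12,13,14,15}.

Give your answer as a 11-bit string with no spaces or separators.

10110000100

s1 (pos 1,3,5,7,9,11,13,15): 1⊕1⊕0⊕1⊕0⊕0⊕1⊕0 = 0
s2 (pos 2,3,6,7,10,11,14,15): 1⊕1⊕0⊕1⊕0⊕0⊕0⊕0 = 1
s4 (pos 4,5,6,7,12,13,14,15): 1⊕0⊕0⊕1⊕0⊕1⊕0⊕0 = 1
s8 (pos 8,9,10,11,12,13,14,15): 1⊕0⊕0⊕0⊕0⊕1⊕0⊕0 = 0
Syndrome s8…s1 = 0110 → error at position 6.
Flip position 6: 111100110000100 → 111101110000100
Read data bits from positions 3,5,6,7,9,10,11,12,13,14,15: 10110000100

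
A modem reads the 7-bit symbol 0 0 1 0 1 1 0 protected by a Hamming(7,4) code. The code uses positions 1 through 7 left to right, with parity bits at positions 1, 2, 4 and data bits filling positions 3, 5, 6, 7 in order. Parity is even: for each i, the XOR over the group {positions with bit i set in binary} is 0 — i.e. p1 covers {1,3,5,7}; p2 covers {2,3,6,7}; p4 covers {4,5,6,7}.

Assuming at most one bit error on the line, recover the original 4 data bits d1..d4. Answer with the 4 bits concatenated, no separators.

s1 (pos 1,3,5,7): 0⊕1⊕1⊕0 = 0
s2 (pos 2,3,6,7): 0⊕1⊕1⊕0 = 0
s4 (pos 4,5,6,7): 0⊕1⊕1⊕0 = 0
Syndrome s4…s1 = 000 → no error.
Read data bits from positions 3,5,6,7: 1110

1110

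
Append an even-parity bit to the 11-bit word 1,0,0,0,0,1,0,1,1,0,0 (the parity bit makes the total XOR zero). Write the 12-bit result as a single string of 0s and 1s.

100001011000

XOR of the 11 data bits: 1⊕0⊕0⊕0⊕0⊕1⊕0⊕1⊕1⊕0⊕0 = 0
Parity bit = 0 (so all 12 bits XOR to 0).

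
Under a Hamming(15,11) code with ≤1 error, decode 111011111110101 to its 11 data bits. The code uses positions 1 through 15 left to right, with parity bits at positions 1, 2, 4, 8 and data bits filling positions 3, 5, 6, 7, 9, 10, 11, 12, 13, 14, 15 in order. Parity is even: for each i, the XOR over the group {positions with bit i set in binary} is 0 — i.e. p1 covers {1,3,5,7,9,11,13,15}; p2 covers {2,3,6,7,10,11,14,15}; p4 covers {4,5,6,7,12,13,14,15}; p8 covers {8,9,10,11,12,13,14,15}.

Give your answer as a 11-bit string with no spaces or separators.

11011110101

s1 (pos 1,3,5,7,9,11,13,15): 1⊕1⊕1⊕1⊕1⊕1⊕1⊕1 = 0
s2 (pos 2,3,6,7,10,11,14,15): 1⊕1⊕1⊕1⊕1⊕1⊕0⊕1 = 1
s4 (pos 4,5,6,7,12,13,14,15): 0⊕1⊕1⊕1⊕0⊕1⊕0⊕1 = 1
s8 (pos 8,9,10,11,12,13,14,15): 1⊕1⊕1⊕1⊕0⊕1⊕0⊕1 = 0
Syndrome s8…s1 = 0110 → error at position 6.
Flip position 6: 111011111110101 → 111010111110101
Read data bits from positions 3,5,6,7,9,10,11,12,13,14,15: 11011110101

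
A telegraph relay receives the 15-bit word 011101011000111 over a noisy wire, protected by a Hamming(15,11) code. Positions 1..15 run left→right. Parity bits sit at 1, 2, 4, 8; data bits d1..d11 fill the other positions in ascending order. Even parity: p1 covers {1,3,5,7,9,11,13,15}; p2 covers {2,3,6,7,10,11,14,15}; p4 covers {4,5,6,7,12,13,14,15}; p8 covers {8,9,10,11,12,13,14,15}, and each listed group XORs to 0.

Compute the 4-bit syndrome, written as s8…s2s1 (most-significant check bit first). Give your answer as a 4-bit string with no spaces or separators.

s1 (pos 1,3,5,7,9,11,13,15): 0⊕1⊕0⊕0⊕1⊕0⊕1⊕1 = 0
s2 (pos 2,3,6,7,10,11,14,15): 1⊕1⊕1⊕0⊕0⊕0⊕1⊕1 = 1
s4 (pos 4,5,6,7,12,13,14,15): 1⊕0⊕1⊕0⊕0⊕1⊕1⊕1 = 1
s8 (pos 8,9,10,11,12,13,14,15): 1⊕1⊕0⊕0⊕0⊕1⊕1⊕1 = 1
Syndrome s8…s1 = 1110 → error at position 14.

1110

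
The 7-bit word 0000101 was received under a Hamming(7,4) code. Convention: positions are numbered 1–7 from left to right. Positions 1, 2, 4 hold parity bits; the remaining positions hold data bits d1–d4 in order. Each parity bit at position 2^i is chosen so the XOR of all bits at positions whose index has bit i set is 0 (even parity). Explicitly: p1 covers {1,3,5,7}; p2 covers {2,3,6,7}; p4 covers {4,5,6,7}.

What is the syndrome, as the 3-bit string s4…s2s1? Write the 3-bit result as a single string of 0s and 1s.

s1 (pos 1,3,5,7): 0⊕0⊕1⊕1 = 0
s2 (pos 2,3,6,7): 0⊕0⊕0⊕1 = 1
s4 (pos 4,5,6,7): 0⊕1⊕0⊕1 = 0
Syndrome s4…s1 = 010 → error at position 2.

010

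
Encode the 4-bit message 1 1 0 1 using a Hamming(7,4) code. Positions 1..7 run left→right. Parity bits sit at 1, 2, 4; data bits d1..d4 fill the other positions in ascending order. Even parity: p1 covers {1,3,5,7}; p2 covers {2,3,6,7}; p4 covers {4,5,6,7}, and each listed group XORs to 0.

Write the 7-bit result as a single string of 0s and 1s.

Place data at non-parity positions: p1 p2 1 p4 1 0 1
p1 (pos 1,3,5,7): XOR of data positions = 1⊕1⊕1 = 1
p2 (pos 2,3,6,7): XOR of data positions = 1⊕0⊕1 = 0
p4 (pos 4,5,6,7): XOR of data positions = 1⊕0⊕1 = 0
Codeword: 1010101

1010101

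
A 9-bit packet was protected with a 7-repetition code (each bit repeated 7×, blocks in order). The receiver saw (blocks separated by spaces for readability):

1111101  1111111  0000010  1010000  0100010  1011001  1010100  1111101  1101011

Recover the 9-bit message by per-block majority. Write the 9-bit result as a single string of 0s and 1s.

Block 1 (1111101): 6 ones → 1
Block 2 (1111111): 7 ones → 1
Block 3 (0000010): 1 one → 0
Block 4 (1010000): 2 ones → 0
Block 5 (0100010): 2 ones → 0
Block 6 (1011001): 4 ones → 1
Block 7 (1010100): 3 ones → 0
Block 8 (1111101): 6 ones → 1
Block 9 (1101011): 5 ones → 1

110001011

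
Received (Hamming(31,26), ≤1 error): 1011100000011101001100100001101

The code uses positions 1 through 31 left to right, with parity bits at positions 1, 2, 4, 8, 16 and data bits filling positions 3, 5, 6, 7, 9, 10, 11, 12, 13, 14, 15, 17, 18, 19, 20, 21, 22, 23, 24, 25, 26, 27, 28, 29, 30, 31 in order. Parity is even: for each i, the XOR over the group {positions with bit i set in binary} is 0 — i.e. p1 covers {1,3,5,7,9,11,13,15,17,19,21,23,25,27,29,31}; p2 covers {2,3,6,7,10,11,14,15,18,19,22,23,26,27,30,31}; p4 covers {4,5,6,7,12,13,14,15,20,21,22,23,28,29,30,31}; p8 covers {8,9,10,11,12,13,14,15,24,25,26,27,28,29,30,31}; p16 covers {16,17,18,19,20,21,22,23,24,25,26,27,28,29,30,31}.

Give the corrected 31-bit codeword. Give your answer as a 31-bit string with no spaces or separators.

s1 (pos 1,3,5,7,9,11,13,15,17,19,21,23,25,27,29,31): 1⊕1⊕1⊕0⊕0⊕0⊕1⊕0⊕0⊕1⊕0⊕1⊕0⊕0⊕1⊕1 = 0
s2 (pos 2,3,6,7,10,11,14,15,18,19,22,23,26,27,30,31): 0⊕1⊕0⊕0⊕0⊕0⊕1⊕0⊕0⊕1⊕0⊕1⊕0⊕0⊕0⊕1 = 1
s4 (pos 4,5,6,7,12,13,14,15,20,21,22,23,28,29,30,31): 1⊕1⊕0⊕0⊕1⊕1⊕1⊕0⊕1⊕0⊕0⊕1⊕1⊕1⊕0⊕1 = 0
s8 (pos 8,9,10,11,12,13,14,15,24,25,26,27,28,29,30,31): 0⊕0⊕0⊕0⊕1⊕1⊕1⊕0⊕0⊕0⊕0⊕0⊕1⊕1⊕0⊕1 = 0
s16 (pos 16,17,18,19,20,21,22,23,24,25,26,27,28,29,30,31): 1⊕0⊕0⊕1⊕1⊕0⊕0⊕1⊕0⊕0⊕0⊕0⊕1⊕1⊕0⊕1 = 1
Syndrome s16…s1 = 10010 → error at position 18.
Flip position 18: 1011100000011101001100100001101 → 1011100000011101011100100001101

1011100000011101011100100001101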